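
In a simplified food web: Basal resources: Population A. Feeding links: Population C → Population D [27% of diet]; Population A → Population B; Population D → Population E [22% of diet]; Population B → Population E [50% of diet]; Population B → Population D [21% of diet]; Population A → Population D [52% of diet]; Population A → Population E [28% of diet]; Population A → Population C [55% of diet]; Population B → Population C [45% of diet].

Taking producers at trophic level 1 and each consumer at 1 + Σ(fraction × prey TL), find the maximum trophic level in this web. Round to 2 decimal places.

2.85

Population B: 1 + 1 = 2
Population C: 1 + (0.55×1 + 0.45×2) = 2.45
Population D: 1 + (0.52×1 + 0.27×2.45 + 0.21×2) = 2.6015
Population E: 1 + (0.5×2 + 0.22×2.6015 + 0.28×1) = 2.85233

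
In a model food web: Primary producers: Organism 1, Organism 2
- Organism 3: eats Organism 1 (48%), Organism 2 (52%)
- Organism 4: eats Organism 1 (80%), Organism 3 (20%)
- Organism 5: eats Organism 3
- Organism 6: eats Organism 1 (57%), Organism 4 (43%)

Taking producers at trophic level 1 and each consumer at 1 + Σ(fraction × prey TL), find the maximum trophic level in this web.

3

Organism 3: 1 + (0.48×1 + 0.52×1) = 2
Organism 4: 1 + (0.8×1 + 0.2×2) = 2.2
Organism 5: 1 + 2 = 3
Organism 6: 1 + (0.57×1 + 0.43×2.2) = 2.516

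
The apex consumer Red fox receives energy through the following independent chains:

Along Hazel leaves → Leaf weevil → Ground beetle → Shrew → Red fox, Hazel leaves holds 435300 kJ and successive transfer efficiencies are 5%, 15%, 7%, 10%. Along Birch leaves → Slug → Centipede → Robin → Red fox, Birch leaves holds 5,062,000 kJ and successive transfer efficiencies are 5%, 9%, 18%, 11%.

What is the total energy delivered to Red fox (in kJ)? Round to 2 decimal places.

Via Hazel leaves: 435300 × 0.05 × 0.15 × 0.07 × 0.1 = 22.85325 kJ
Via Birch leaves: 5062000 × 0.05 × 0.09 × 0.18 × 0.11 = 451.0242 kJ
Total at Red fox: 22.85325 + 451.0242 = 473.87745 kJ

473.88 kJ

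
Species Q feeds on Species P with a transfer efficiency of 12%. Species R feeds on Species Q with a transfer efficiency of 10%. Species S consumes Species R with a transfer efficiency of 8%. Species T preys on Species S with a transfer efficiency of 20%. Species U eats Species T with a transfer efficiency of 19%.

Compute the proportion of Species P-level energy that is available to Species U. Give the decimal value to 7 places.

Product of link efficiencies: 0.12 × 0.1 × 0.08 × 0.2 × 0.19 = 0.00003648

0.0000365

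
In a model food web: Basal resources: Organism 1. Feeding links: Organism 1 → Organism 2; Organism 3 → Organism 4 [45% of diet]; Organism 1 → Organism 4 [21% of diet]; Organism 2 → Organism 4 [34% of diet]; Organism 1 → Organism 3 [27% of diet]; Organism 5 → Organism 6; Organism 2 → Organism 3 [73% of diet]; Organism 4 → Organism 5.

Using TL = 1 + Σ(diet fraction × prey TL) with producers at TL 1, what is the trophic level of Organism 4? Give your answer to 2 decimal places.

3.12

Organism 2: 1 + 1 = 2
Organism 3: 1 + (0.27×1 + 0.73×2) = 2.73
Organism 4: 1 + (0.45×2.73 + 0.34×2 + 0.21×1) = 3.1185
Organism 5: 1 + 3.1185 = 4.1185
Organism 6: 1 + 4.1185 = 5.1185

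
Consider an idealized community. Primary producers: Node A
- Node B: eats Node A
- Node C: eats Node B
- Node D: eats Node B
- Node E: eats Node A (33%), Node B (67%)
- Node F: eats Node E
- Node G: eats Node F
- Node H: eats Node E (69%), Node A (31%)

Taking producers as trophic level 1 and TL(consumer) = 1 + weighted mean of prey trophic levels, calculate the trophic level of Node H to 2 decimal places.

3.15

Node B: 1 + 1 = 2
Node C: 1 + 2 = 3
Node D: 1 + 2 = 3
Node E: 1 + (0.33×1 + 0.67×2) = 2.67
Node F: 1 + 2.67 = 3.67
Node G: 1 + 3.67 = 4.67
Node H: 1 + (0.69×2.67 + 0.31×1) = 3.1523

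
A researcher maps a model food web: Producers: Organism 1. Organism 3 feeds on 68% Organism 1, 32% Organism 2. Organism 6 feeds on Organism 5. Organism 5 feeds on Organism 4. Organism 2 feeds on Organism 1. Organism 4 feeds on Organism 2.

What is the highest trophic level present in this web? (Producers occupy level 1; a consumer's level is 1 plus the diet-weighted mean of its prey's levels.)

Organism 2: 1 + 1 = 2
Organism 3: 1 + (0.68×1 + 0.32×2) = 2.32
Organism 4: 1 + 2 = 3
Organism 5: 1 + 3 = 4
Organism 6: 1 + 4 = 5

5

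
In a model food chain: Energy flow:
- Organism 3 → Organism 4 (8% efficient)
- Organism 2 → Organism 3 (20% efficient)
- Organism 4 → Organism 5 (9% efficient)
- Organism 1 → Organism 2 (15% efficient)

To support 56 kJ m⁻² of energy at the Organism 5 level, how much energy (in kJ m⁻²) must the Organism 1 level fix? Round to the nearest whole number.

Cumulative transfer efficiency: 0.15 × 0.2 × 0.08 × 0.09 = 0.000216
Organism 1 energy = 56 / 0.000216 = 259259 kJ m⁻²

259259 kJ m⁻²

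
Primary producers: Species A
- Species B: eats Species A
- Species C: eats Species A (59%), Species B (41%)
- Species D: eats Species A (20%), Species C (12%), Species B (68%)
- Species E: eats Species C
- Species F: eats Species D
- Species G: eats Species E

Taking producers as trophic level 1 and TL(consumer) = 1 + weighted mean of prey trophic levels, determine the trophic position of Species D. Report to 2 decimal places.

Species B: 1 + 1 = 2
Species C: 1 + (0.59×1 + 0.41×2) = 2.41
Species D: 1 + (0.2×1 + 0.12×2.41 + 0.68×2) = 2.8492
Species E: 1 + 2.41 = 3.41
Species F: 1 + 2.8492 = 3.8492
Species G: 1 + 3.41 = 4.41

2.85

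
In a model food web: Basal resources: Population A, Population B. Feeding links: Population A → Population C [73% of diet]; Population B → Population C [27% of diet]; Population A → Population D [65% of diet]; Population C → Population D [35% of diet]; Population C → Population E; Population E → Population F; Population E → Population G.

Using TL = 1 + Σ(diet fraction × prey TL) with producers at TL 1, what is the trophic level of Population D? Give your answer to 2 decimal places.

2.35

Population C: 1 + (0.73×1 + 0.27×1) = 2
Population D: 1 + (0.65×1 + 0.35×2) = 2.35
Population E: 1 + 2 = 3
Population F: 1 + 3 = 4
Population G: 1 + 3 = 4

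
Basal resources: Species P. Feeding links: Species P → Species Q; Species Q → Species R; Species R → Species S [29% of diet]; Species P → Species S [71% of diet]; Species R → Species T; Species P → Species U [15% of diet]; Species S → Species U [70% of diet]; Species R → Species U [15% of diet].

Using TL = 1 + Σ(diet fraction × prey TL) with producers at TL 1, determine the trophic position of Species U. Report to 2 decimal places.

Species Q: 1 + 1 = 2
Species R: 1 + 2 = 3
Species S: 1 + (0.29×3 + 0.71×1) = 2.58
Species T: 1 + 3 = 4
Species U: 1 + (0.15×1 + 0.7×2.58 + 0.15×3) = 3.406

3.41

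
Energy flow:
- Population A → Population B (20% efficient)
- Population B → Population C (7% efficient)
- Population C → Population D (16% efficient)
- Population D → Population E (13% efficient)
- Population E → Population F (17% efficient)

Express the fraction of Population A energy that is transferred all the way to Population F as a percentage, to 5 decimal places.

0.00495%

Product of link efficiencies: 0.2 × 0.07 × 0.16 × 0.13 × 0.17 = 0.000049504
As a percentage: 0.000049504 × 100 = 0.00495%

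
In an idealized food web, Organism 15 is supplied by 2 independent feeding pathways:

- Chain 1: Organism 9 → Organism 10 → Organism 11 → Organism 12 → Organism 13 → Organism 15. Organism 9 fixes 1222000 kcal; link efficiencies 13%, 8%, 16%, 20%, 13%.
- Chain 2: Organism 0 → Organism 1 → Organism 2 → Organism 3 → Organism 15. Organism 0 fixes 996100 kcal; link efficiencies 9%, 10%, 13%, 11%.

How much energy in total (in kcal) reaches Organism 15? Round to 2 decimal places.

Chain 1: 1222000 × 0.13 × 0.08 × 0.16 × 0.2 × 0.13 = 52.868608 kcal
Chain 2: 996100 × 0.09 × 0.1 × 0.13 × 0.11 = 128.19807 kcal
Total at Organism 15: 52.868608 + 128.19807 = 181.066678 kcal

181.07 kcal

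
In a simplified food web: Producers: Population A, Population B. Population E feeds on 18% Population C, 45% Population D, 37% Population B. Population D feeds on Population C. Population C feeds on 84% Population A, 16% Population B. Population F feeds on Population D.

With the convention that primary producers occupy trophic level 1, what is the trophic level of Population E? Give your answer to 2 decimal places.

Population C: 1 + (0.84×1 + 0.16×1) = 2
Population D: 1 + 2 = 3
Population E: 1 + (0.18×2 + 0.45×3 + 0.37×1) = 3.08
Population F: 1 + 3 = 4

3.08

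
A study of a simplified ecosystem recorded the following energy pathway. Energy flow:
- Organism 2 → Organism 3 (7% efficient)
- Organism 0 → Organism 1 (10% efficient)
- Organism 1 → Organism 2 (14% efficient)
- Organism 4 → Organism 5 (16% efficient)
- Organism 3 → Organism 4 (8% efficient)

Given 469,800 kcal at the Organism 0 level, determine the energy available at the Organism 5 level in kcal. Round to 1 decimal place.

Organism 1: 469800 × 0.1 = 46980 kcal
Organism 2: 46980 × 0.14 = 6577.2 kcal
Organism 3: 6577.2 × 0.07 = 460.404 kcal
Organism 4: 460.404 × 0.08 = 36.83232 kcal
Organism 5: 36.83232 × 0.16 = 5.8931712 kcal

5.9 kcal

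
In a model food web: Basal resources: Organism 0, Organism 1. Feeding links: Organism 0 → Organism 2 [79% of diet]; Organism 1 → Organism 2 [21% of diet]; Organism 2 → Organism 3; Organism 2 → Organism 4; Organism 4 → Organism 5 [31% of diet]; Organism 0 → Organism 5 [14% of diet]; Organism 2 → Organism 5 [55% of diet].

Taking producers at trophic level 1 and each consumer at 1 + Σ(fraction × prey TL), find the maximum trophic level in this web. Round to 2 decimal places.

3.17

Organism 2: 1 + (0.79×1 + 0.21×1) = 2
Organism 3: 1 + 2 = 3
Organism 4: 1 + 2 = 3
Organism 5: 1 + (0.31×3 + 0.14×1 + 0.55×2) = 3.17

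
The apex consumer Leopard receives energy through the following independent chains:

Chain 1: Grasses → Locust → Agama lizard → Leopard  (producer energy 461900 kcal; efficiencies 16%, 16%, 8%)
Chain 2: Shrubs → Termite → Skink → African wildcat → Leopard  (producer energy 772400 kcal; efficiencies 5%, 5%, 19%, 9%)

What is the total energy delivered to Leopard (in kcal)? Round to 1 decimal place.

979.0 kcal

Chain 1: 461900 × 0.16 × 0.16 × 0.08 = 945.9712 kcal
Chain 2: 772400 × 0.05 × 0.05 × 0.19 × 0.09 = 33.0201 kcal
Total at Leopard: 945.9712 + 33.0201 = 978.9913 kcal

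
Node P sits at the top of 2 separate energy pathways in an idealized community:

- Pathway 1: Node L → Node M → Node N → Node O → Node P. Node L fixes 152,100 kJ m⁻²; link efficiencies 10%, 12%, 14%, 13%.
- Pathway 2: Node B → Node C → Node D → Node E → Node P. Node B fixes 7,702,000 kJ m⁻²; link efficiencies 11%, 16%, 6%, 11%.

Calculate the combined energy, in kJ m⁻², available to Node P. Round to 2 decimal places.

Pathway 1: 152100 × 0.1 × 0.12 × 0.14 × 0.13 = 33.21864 kJ m⁻²
Pathway 2: 7702000 × 0.11 × 0.16 × 0.06 × 0.11 = 894.66432 kJ m⁻²
Total at Node P: 33.21864 + 894.66432 = 927.88296 kJ m⁻²

927.88 kJ m⁻²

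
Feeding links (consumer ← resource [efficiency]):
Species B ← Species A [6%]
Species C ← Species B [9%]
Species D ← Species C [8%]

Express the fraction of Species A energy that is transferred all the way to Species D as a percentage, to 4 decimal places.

Product of link efficiencies: 0.06 × 0.09 × 0.08 = 0.000432
As a percentage: 0.000432 × 100 = 0.0432%

0.0432%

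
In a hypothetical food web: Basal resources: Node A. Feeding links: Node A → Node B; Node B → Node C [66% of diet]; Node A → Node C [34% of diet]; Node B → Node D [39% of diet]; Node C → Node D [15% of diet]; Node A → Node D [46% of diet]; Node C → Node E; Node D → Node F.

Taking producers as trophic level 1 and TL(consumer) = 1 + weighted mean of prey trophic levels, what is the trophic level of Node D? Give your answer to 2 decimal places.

2.64

Node B: 1 + 1 = 2
Node C: 1 + (0.66×2 + 0.34×1) = 2.66
Node D: 1 + (0.39×2 + 0.15×2.66 + 0.46×1) = 2.639
Node E: 1 + 2.66 = 3.66
Node F: 1 + 2.639 = 3.639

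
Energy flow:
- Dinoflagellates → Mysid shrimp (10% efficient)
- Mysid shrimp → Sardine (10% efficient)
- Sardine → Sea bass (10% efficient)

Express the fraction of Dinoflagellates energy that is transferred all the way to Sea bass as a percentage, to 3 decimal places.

Product of link efficiencies: 0.1 × 0.1 × 0.1 = 0.001
As a percentage: 0.001 × 100 = 0.100%

0.100%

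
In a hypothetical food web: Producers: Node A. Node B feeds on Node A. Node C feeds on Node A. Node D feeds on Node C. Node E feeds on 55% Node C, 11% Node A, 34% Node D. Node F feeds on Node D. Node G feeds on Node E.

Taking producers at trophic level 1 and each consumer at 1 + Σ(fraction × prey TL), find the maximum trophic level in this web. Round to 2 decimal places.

4.23

Node B: 1 + 1 = 2
Node C: 1 + 1 = 2
Node D: 1 + 2 = 3
Node E: 1 + (0.55×2 + 0.11×1 + 0.34×3) = 3.23
Node F: 1 + 3 = 4
Node G: 1 + 3.23 = 4.23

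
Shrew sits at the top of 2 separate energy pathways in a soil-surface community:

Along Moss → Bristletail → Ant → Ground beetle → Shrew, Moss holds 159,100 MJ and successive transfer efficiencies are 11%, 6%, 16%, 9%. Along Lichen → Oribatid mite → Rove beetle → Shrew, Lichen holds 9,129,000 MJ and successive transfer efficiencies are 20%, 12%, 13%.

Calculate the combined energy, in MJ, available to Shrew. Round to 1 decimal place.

28497.6 MJ

Via Moss: 159100 × 0.11 × 0.06 × 0.16 × 0.09 = 15.120864 MJ
Via Lichen: 9129000 × 0.2 × 0.12 × 0.13 = 28482.48 MJ
Total at Shrew: 15.120864 + 28482.48 = 28497.600864 MJ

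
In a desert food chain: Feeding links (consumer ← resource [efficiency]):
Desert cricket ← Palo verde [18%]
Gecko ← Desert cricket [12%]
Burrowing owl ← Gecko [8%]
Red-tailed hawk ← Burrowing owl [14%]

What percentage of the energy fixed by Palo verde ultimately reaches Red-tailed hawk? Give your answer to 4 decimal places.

Product of link efficiencies: 0.18 × 0.12 × 0.08 × 0.14 = 0.00024192
As a percentage: 0.00024192 × 100 = 0.0242%

0.0242%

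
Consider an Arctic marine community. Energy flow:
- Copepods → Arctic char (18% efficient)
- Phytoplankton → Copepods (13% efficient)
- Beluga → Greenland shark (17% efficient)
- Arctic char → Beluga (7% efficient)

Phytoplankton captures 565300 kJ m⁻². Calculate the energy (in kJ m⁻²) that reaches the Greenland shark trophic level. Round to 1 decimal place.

157.4 kJ m⁻²

Copepods: 565300 × 0.13 = 73489 kJ m⁻²
Arctic char: 73489 × 0.18 = 13228.02 kJ m⁻²
Beluga: 13228.02 × 0.07 = 925.9614 kJ m⁻²
Greenland shark: 925.9614 × 0.17 = 157.413438 kJ m⁻²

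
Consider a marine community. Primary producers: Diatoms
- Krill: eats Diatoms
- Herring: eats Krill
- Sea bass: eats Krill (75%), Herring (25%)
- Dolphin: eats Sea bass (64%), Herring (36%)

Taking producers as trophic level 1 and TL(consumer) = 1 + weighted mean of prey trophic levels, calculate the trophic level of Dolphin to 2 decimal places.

Krill: 1 + 1 = 2
Herring: 1 + 2 = 3
Sea bass: 1 + (0.75×2 + 0.25×3) = 3.25
Dolphin: 1 + (0.64×3.25 + 0.36×3) = 4.16

4.16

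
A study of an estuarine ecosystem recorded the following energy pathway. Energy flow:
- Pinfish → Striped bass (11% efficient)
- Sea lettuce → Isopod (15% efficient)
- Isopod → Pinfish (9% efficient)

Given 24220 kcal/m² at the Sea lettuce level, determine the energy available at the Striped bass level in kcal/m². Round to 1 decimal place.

Isopod: 24220 × 0.15 = 3633 kcal/m²
Pinfish: 3633 × 0.09 = 326.97 kcal/m²
Striped bass: 326.97 × 0.11 = 35.9667 kcal/m²

36.0 kcal/m²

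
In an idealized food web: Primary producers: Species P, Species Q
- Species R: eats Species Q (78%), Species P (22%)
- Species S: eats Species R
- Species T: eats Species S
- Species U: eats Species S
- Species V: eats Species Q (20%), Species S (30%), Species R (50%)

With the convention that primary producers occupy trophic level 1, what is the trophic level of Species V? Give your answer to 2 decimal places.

3.10

Species R: 1 + (0.78×1 + 0.22×1) = 2
Species S: 1 + 2 = 3
Species T: 1 + 3 = 4
Species U: 1 + 3 = 4
Species V: 1 + (0.2×1 + 0.3×3 + 0.5×2) = 3.1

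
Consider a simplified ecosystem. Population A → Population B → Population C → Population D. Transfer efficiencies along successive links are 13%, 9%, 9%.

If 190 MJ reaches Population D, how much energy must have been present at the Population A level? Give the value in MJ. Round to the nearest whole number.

180437 MJ

Cumulative transfer efficiency: 0.13 × 0.09 × 0.09 = 0.001053
Population A energy = 190 / 0.001053 = 180437 MJ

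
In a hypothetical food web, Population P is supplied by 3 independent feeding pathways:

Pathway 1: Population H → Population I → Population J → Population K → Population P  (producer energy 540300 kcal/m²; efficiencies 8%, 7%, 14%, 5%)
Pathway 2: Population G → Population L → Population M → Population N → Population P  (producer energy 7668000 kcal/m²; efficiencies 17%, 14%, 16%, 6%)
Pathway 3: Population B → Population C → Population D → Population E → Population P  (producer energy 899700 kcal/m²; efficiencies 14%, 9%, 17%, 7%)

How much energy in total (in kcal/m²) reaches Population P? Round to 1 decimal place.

Pathway 1: 540300 × 0.08 × 0.07 × 0.14 × 0.05 = 21.17976 kcal/m²
Pathway 2: 7668000 × 0.17 × 0.14 × 0.16 × 0.06 = 1751.98464 kcal/m²
Pathway 3: 899700 × 0.14 × 0.09 × 0.17 × 0.07 = 134.901018 kcal/m²
Total at Population P: 21.17976 + 1751.98464 + 134.901018 = 1908.065418 kcal/m²

1908.1 kcal/m²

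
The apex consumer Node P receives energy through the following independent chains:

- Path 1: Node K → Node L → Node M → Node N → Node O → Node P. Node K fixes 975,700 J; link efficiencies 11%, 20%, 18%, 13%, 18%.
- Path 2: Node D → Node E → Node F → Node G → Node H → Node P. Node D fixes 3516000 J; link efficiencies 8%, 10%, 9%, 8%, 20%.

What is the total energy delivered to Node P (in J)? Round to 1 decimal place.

Path 1: 975700 × 0.11 × 0.2 × 0.18 × 0.13 × 0.18 = 90.4122648 J
Path 2: 3516000 × 0.08 × 0.1 × 0.09 × 0.08 × 0.2 = 40.50432 J
Total at Node P: 90.4122648 + 40.50432 = 130.9165848 J

130.9 J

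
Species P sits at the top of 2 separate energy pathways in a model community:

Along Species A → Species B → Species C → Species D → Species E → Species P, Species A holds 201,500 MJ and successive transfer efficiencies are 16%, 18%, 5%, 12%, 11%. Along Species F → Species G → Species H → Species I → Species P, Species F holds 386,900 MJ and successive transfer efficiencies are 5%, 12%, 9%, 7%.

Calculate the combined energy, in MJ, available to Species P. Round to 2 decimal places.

18.45 MJ

Via Species A: 201500 × 0.16 × 0.18 × 0.05 × 0.12 × 0.11 = 3.830112 MJ
Via Species F: 386900 × 0.05 × 0.12 × 0.09 × 0.07 = 14.62482 MJ
Total at Species P: 3.830112 + 14.62482 = 18.454932 MJ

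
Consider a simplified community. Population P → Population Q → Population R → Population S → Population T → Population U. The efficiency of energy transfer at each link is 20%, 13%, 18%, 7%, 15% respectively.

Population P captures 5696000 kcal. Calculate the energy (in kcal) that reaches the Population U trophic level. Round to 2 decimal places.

Population Q: 5696000 × 0.2 = 1139200 kcal
Population R: 1139200 × 0.13 = 148096 kcal
Population S: 148096 × 0.18 = 26657.28 kcal
Population T: 26657.28 × 0.07 = 1866.0096 kcal
Population U: 1866.0096 × 0.15 = 279.90144 kcal

279.90 kcal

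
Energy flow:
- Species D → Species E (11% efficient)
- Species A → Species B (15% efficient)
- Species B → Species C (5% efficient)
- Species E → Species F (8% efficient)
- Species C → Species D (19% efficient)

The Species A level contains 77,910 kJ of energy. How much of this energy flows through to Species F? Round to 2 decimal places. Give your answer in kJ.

0.98 kJ

Species B: 77910 × 0.15 = 11686.5 kJ
Species C: 11686.5 × 0.05 = 584.325 kJ
Species D: 584.325 × 0.19 = 111.02175 kJ
Species E: 111.02175 × 0.11 = 12.2123925 kJ
Species F: 12.2123925 × 0.08 = 0.9769914 kJ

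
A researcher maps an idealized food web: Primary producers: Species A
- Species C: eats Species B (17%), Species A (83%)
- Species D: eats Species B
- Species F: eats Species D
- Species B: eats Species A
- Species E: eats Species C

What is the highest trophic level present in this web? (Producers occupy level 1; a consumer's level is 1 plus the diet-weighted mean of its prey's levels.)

4

Species B: 1 + 1 = 2
Species C: 1 + (0.17×2 + 0.83×1) = 2.17
Species D: 1 + 2 = 3
Species E: 1 + 2.17 = 3.17
Species F: 1 + 3 = 4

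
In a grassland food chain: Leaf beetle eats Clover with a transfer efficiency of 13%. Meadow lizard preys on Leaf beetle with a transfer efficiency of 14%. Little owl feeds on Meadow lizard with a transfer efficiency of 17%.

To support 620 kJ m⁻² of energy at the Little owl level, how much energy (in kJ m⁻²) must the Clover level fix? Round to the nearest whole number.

Cumulative transfer efficiency: 0.13 × 0.14 × 0.17 = 0.003094
Clover energy = 620 / 0.003094 = 200388 kJ m⁻²

200388 kJ m⁻²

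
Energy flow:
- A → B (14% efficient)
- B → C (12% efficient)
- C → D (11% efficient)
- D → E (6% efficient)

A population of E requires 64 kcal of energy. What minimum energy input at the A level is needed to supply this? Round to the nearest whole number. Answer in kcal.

Cumulative transfer efficiency: 0.14 × 0.12 × 0.11 × 0.06 = 0.00011088
A energy = 64 / 0.00011088 = 577201 kcal

577201 kcal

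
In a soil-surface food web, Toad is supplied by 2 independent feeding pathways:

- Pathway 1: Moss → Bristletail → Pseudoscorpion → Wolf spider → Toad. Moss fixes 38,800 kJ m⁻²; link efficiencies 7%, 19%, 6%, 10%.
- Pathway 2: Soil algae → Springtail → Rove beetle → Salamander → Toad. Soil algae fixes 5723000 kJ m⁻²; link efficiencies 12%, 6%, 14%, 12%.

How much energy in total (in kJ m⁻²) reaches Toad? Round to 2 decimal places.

Pathway 1: 38800 × 0.07 × 0.19 × 0.06 × 0.1 = 3.09624 kJ m⁻²
Pathway 2: 5723000 × 0.12 × 0.06 × 0.14 × 0.12 = 692.25408 kJ m⁻²
Total at Toad: 3.09624 + 692.25408 = 695.35032 kJ m⁻²

695.35 kJ m⁻²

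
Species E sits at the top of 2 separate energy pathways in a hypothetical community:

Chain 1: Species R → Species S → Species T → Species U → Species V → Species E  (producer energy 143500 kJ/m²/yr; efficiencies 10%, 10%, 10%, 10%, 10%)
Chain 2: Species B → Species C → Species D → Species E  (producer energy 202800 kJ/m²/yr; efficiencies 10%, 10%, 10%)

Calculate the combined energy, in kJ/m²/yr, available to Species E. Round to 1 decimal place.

Chain 1: 143500 × 0.1 × 0.1 × 0.1 × 0.1 × 0.1 = 1.435 kJ/m²/yr
Chain 2: 202800 × 0.1 × 0.1 × 0.1 = 202.8 kJ/m²/yr
Total at Species E: 1.435 + 202.8 = 204.235 kJ/m²/yr

204.2 kJ/m²/yr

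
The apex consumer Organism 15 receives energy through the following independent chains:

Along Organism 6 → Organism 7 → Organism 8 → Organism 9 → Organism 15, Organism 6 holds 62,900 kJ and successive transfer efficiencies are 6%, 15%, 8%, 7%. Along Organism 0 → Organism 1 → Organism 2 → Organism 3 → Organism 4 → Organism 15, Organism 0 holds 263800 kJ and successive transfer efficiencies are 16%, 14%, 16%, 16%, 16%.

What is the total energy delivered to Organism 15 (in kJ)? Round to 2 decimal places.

27.37 kJ

Via Organism 6: 62900 × 0.06 × 0.15 × 0.08 × 0.07 = 3.17016 kJ
Via Organism 0: 263800 × 0.16 × 0.14 × 0.16 × 0.16 × 0.16 = 24.20375552 kJ
Total at Organism 15: 3.17016 + 24.20375552 = 27.37391552 kJ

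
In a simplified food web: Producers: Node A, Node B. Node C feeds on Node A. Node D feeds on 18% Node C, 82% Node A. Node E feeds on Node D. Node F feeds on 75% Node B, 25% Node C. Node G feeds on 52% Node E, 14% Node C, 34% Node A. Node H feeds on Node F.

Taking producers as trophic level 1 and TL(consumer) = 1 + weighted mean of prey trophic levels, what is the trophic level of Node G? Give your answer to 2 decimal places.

Node C: 1 + 1 = 2
Node D: 1 + (0.18×2 + 0.82×1) = 2.18
Node E: 1 + 2.18 = 3.18
Node F: 1 + (0.75×1 + 0.25×2) = 2.25
Node G: 1 + (0.52×3.18 + 0.14×2 + 0.34×1) = 3.2736
Node H: 1 + 2.25 = 3.25

3.27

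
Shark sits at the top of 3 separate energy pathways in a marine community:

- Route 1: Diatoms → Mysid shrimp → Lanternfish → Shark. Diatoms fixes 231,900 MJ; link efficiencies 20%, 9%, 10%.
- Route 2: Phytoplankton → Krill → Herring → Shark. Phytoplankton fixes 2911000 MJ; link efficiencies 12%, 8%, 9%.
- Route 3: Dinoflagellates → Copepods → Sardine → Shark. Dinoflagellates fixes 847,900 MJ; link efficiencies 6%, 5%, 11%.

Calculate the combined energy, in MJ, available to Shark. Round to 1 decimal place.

Route 1: 231900 × 0.2 × 0.09 × 0.1 = 417.42 MJ
Route 2: 2911000 × 0.12 × 0.08 × 0.09 = 2515.104 MJ
Route 3: 847900 × 0.06 × 0.05 × 0.11 = 279.807 MJ
Total at Shark: 417.42 + 2515.104 + 279.807 = 3212.331 MJ

3212.3 MJ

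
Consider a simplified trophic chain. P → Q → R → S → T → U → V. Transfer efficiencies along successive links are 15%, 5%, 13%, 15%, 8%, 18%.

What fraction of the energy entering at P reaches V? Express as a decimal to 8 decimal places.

Product of link efficiencies: 0.15 × 0.05 × 0.13 × 0.15 × 0.08 × 0.18 = 0.000002106

0.00000211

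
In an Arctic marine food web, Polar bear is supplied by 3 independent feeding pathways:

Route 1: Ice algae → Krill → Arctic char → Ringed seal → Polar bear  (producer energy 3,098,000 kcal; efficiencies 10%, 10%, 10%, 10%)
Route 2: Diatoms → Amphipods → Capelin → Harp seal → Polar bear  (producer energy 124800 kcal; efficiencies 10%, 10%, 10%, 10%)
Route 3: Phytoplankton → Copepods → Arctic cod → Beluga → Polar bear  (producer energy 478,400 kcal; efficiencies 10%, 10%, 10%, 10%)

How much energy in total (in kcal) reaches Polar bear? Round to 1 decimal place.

Route 1: 3098000 × 0.1 × 0.1 × 0.1 × 0.1 = 309.8 kcal
Route 2: 124800 × 0.1 × 0.1 × 0.1 × 0.1 = 12.48 kcal
Route 3: 478400 × 0.1 × 0.1 × 0.1 × 0.1 = 47.84 kcal
Total at Polar bear: 309.8 + 12.48 + 47.84 = 370.12 kcal

370.1 kcal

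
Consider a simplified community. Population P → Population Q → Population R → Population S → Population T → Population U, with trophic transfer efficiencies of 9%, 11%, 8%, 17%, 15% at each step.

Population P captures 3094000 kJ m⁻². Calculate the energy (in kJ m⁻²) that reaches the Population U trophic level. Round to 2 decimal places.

Population Q: 3094000 × 0.09 = 278460 kJ m⁻²
Population R: 278460 × 0.11 = 30630.6 kJ m⁻²
Population S: 30630.6 × 0.08 = 2450.448 kJ m⁻²
Population T: 2450.448 × 0.17 = 416.57616 kJ m⁻²
Population U: 416.57616 × 0.15 = 62.486424 kJ m⁻²

62.49 kJ m⁻²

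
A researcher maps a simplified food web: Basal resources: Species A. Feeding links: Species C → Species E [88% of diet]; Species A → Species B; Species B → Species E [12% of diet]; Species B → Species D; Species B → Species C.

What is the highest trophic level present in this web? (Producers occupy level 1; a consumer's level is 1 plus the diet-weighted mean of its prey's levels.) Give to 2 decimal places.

Species B: 1 + 1 = 2
Species C: 1 + 2 = 3
Species D: 1 + 2 = 3
Species E: 1 + (0.12×2 + 0.88×3) = 3.88

3.88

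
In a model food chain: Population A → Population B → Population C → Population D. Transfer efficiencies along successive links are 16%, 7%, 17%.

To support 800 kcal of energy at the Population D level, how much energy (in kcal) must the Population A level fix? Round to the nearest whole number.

Cumulative transfer efficiency: 0.16 × 0.07 × 0.17 = 0.001904
Population A energy = 800 / 0.001904 = 420168 kcal

420168 kcal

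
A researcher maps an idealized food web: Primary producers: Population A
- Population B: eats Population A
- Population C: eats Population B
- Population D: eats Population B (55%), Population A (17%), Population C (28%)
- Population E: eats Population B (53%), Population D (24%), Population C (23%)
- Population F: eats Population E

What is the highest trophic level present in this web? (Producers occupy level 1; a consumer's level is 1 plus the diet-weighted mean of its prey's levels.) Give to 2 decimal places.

Population B: 1 + 1 = 2
Population C: 1 + 2 = 3
Population D: 1 + (0.55×2 + 0.17×1 + 0.28×3) = 3.11
Population E: 1 + (0.53×2 + 0.24×3.11 + 0.23×3) = 3.4964
Population F: 1 + 3.4964 = 4.4964

4.50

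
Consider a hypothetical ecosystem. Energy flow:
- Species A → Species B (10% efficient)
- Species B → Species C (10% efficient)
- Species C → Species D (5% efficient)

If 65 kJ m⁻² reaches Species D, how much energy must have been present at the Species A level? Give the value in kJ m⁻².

Cumulative transfer efficiency: 0.1 × 0.1 × 0.05 = 0.0005
Species A energy = 65 / 0.0005 = 130000 kJ m⁻²

130000 kJ m⁻²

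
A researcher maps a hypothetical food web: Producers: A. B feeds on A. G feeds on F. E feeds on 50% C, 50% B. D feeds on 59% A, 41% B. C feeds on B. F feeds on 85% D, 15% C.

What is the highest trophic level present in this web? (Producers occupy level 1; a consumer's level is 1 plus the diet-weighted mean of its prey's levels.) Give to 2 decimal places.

B: 1 + 1 = 2
C: 1 + 2 = 3
D: 1 + (0.59×1 + 0.41×2) = 2.41
E: 1 + (0.5×3 + 0.5×2) = 3.5
F: 1 + (0.85×2.41 + 0.15×3) = 3.4985
G: 1 + 3.4985 = 4.4985

4.50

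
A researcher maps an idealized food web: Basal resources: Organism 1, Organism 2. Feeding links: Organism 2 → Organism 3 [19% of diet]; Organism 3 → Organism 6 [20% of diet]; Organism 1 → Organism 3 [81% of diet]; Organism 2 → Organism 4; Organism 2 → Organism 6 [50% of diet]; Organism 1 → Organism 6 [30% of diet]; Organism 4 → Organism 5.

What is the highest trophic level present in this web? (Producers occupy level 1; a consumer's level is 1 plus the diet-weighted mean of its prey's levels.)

3

Organism 3: 1 + (0.81×1 + 0.19×1) = 2
Organism 4: 1 + 1 = 2
Organism 5: 1 + 2 = 3
Organism 6: 1 + (0.5×1 + 0.3×1 + 0.2×2) = 2.2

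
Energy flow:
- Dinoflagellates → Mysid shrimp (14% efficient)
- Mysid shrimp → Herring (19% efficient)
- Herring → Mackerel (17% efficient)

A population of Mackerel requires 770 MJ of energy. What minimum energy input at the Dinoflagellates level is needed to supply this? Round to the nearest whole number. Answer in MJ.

Cumulative transfer efficiency: 0.14 × 0.19 × 0.17 = 0.004522
Dinoflagellates energy = 770 / 0.004522 = 170279 MJ

170279 MJ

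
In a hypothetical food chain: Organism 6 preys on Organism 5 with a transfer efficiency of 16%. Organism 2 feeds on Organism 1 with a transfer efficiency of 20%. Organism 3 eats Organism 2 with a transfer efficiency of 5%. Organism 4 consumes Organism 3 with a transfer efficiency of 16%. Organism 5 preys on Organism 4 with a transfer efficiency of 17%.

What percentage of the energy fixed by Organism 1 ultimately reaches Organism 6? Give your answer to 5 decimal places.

Product of link efficiencies: 0.2 × 0.05 × 0.16 × 0.17 × 0.16 = 0.00004352
As a percentage: 0.00004352 × 100 = 0.00435%

0.00435%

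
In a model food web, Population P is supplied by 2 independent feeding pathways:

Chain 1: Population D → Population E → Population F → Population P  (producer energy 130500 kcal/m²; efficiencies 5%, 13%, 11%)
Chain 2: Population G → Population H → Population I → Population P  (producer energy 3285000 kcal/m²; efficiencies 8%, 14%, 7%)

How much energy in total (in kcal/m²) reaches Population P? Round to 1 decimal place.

Chain 1: 130500 × 0.05 × 0.13 × 0.11 = 93.3075 kcal/m²
Chain 2: 3285000 × 0.08 × 0.14 × 0.07 = 2575.44 kcal/m²
Total at Population P: 93.3075 + 2575.44 = 2668.7475 kcal/m²

2668.7 kcal/m²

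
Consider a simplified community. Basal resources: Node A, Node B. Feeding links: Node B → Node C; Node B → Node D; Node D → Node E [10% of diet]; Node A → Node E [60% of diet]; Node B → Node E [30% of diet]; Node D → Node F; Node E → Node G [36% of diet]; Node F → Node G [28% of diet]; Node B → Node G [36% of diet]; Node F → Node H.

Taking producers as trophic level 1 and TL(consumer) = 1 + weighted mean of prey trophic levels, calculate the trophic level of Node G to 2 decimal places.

Node C: 1 + 1 = 2
Node D: 1 + 1 = 2
Node E: 1 + (0.1×2 + 0.6×1 + 0.3×1) = 2.1
Node F: 1 + 2 = 3
Node G: 1 + (0.36×2.1 + 0.28×3 + 0.36×1) = 2.956
Node H: 1 + 3 = 4

2.96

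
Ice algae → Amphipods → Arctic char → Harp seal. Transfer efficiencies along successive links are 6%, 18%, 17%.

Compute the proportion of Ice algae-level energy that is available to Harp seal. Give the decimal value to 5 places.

0.00184

Product of link efficiencies: 0.06 × 0.18 × 0.17 = 0.001836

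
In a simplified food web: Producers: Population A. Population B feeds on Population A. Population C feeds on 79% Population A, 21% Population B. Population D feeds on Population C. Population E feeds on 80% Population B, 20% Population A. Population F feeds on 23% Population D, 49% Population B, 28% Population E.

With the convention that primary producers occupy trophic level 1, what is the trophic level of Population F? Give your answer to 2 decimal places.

Population B: 1 + 1 = 2
Population C: 1 + (0.79×1 + 0.21×2) = 2.21
Population D: 1 + 2.21 = 3.21
Population E: 1 + (0.8×2 + 0.2×1) = 2.8
Population F: 1 + (0.23×3.21 + 0.49×2 + 0.28×2.8) = 3.5023

3.50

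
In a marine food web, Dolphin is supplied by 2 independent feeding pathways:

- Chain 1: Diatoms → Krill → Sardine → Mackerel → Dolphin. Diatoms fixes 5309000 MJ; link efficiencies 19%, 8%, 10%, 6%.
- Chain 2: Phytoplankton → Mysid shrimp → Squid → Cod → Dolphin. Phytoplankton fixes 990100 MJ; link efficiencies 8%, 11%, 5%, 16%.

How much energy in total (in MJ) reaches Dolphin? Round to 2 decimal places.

Chain 1: 5309000 × 0.19 × 0.08 × 0.1 × 0.06 = 484.1808 MJ
Chain 2: 990100 × 0.08 × 0.11 × 0.05 × 0.16 = 69.70304 MJ
Total at Dolphin: 484.1808 + 69.70304 = 553.88384 MJ

553.88 MJ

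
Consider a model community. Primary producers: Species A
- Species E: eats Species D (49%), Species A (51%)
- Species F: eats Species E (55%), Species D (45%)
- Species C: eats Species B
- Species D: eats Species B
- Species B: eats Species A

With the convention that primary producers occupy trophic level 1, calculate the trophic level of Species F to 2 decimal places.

Species B: 1 + 1 = 2
Species C: 1 + 2 = 3
Species D: 1 + 2 = 3
Species E: 1 + (0.49×3 + 0.51×1) = 2.98
Species F: 1 + (0.55×2.98 + 0.45×3) = 3.989

3.99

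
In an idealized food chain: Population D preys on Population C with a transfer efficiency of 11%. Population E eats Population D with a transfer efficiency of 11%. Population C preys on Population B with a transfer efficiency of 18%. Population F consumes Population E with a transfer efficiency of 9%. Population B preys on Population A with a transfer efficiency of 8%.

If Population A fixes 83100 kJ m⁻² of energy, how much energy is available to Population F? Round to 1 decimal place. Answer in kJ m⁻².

1.3 kJ m⁻²

Population B: 83100 × 0.08 = 6648 kJ m⁻²
Population C: 6648 × 0.18 = 1196.64 kJ m⁻²
Population D: 1196.64 × 0.11 = 131.6304 kJ m⁻²
Population E: 131.6304 × 0.11 = 14.479344 kJ m⁻²
Population F: 14.479344 × 0.09 = 1.30314096 kJ m⁻²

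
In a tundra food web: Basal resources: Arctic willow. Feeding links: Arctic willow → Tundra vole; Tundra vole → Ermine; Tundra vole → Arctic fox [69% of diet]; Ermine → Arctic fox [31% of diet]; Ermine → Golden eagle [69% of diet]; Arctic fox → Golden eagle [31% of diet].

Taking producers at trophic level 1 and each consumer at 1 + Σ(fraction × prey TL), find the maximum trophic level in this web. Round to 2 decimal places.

4.10

Tundra vole: 1 + 1 = 2
Ermine: 1 + 2 = 3
Arctic fox: 1 + (0.69×2 + 0.31×3) = 3.31
Golden eagle: 1 + (0.69×3 + 0.31×3.31) = 4.0961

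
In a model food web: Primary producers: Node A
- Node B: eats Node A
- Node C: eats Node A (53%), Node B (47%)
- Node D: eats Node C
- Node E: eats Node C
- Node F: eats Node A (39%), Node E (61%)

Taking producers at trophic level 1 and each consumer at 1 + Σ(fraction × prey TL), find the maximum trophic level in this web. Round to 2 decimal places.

Node B: 1 + 1 = 2
Node C: 1 + (0.53×1 + 0.47×2) = 2.47
Node D: 1 + 2.47 = 3.47
Node E: 1 + 2.47 = 3.47
Node F: 1 + (0.39×1 + 0.61×3.47) = 3.5067

3.51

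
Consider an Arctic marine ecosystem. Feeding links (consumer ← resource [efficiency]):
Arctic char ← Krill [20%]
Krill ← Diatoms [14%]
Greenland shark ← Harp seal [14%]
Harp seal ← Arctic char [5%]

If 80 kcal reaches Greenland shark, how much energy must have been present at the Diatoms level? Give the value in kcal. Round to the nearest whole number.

Cumulative transfer efficiency: 0.14 × 0.2 × 0.05 × 0.14 = 0.000196
Diatoms energy = 80 / 0.000196 = 408163 kcal

408163 kcal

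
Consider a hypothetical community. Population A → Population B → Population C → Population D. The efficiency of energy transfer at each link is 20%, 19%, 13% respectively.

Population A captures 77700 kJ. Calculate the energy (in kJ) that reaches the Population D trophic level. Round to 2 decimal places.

383.84 kJ

Population B: 77700 × 0.2 = 15540 kJ
Population C: 15540 × 0.19 = 2952.6 kJ
Population D: 2952.6 × 0.13 = 383.838 kJ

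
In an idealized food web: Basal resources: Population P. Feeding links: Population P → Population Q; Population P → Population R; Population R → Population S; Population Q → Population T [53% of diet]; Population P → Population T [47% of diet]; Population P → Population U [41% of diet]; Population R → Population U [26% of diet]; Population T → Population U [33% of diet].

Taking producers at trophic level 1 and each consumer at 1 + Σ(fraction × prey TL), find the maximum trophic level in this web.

Population Q: 1 + 1 = 2
Population R: 1 + 1 = 2
Population S: 1 + 2 = 3
Population T: 1 + (0.53×2 + 0.47×1) = 2.53
Population U: 1 + (0.41×1 + 0.26×2 + 0.33×2.53) = 2.7649

3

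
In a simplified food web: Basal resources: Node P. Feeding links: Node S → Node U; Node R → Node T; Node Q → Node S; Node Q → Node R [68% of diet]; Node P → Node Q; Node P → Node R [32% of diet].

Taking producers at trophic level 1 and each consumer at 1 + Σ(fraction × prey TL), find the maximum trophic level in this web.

4

Node Q: 1 + 1 = 2
Node R: 1 + (0.68×2 + 0.32×1) = 2.68
Node S: 1 + 2 = 3
Node T: 1 + 2.68 = 3.68
Node U: 1 + 3 = 4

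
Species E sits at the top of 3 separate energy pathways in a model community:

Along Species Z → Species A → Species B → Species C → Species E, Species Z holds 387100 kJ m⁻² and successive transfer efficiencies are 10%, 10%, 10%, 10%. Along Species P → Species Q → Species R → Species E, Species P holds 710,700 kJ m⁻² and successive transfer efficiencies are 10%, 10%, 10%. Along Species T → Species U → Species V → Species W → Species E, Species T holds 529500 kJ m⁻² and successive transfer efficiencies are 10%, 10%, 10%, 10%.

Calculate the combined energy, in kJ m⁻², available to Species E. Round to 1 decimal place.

802.4 kJ m⁻²

Via Species Z: 387100 × 0.1 × 0.1 × 0.1 × 0.1 = 38.71 kJ m⁻²
Via Species P: 710700 × 0.1 × 0.1 × 0.1 = 710.7 kJ m⁻²
Via Species T: 529500 × 0.1 × 0.1 × 0.1 × 0.1 = 52.95 kJ m⁻²
Total at Species E: 38.71 + 710.7 + 52.95 = 802.36 kJ m⁻²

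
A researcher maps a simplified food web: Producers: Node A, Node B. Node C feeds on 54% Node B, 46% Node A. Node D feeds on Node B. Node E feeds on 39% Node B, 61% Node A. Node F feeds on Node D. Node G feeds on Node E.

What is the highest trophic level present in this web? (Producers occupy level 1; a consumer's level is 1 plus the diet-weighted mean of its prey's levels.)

3

Node C: 1 + (0.54×1 + 0.46×1) = 2
Node D: 1 + 1 = 2
Node E: 1 + (0.39×1 + 0.61×1) = 2
Node F: 1 + 2 = 3
Node G: 1 + 2 = 3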